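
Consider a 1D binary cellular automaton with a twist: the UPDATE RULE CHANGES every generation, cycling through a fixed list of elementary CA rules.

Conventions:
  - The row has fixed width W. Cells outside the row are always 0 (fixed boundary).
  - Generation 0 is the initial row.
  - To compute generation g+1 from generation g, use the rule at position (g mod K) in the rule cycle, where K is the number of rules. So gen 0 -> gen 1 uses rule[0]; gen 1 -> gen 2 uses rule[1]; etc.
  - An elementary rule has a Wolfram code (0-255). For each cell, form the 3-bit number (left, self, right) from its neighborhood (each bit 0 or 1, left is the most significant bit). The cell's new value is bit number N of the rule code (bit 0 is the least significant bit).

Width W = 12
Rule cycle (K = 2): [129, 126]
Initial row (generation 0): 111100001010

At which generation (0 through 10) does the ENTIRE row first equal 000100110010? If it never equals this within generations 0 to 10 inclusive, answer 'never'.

Answer: never

Derivation:
Gen 0: 111100001010
Gen 1 (rule 129): 011001100000
Gen 2 (rule 126): 111111110000
Gen 3 (rule 129): 011111100111
Gen 4 (rule 126): 110000111101
Gen 5 (rule 129): 000110011000
Gen 6 (rule 126): 001111111100
Gen 7 (rule 129): 100111111001
Gen 8 (rule 126): 111100001111
Gen 9 (rule 129): 011001100110
Gen 10 (rule 126): 111111111111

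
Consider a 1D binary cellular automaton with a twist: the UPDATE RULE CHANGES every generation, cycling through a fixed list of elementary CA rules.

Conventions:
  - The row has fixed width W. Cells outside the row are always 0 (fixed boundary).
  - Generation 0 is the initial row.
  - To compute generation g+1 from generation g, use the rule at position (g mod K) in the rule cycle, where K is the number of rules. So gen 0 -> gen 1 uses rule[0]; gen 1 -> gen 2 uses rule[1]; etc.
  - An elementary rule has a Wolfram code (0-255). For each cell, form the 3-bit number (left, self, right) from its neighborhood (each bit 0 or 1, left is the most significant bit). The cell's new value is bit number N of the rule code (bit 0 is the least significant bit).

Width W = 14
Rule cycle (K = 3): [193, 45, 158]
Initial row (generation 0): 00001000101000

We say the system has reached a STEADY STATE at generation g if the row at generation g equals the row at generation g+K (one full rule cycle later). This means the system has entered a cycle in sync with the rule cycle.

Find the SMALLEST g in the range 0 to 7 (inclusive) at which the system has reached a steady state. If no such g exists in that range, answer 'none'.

Gen 0: 00001000101000
Gen 1 (rule 193): 11100010000011
Gen 2 (rule 45): 10001010111010
Gen 3 (rule 158): 11011010110011
Gen 4 (rule 193): 01001000010001
Gen 5 (rule 45): 01001011010101
Gen 6 (rule 158): 11111010010101
Gen 7 (rule 193): 01111000000000
Gen 8 (rule 45): 01000011111111
Gen 9 (rule 158): 11100111111110
Gen 10 (rule 193): 01100011111110

Answer: none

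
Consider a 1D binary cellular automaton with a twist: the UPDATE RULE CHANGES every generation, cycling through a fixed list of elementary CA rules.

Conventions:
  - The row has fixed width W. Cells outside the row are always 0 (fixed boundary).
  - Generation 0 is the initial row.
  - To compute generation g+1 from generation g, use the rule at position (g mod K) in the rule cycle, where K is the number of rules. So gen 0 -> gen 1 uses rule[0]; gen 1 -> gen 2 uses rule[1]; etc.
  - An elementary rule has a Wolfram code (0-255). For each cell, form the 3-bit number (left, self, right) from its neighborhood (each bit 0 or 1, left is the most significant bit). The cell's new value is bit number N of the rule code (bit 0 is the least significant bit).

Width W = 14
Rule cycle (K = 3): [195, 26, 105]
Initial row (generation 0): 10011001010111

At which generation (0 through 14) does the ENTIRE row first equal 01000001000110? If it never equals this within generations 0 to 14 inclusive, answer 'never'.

Answer: 2

Derivation:
Gen 0: 10011001010111
Gen 1 (rule 195): 00101010000011
Gen 2 (rule 26): 01000001000110
Gen 3 (rule 105): 00011100010110
Gen 4 (rule 195): 11101101100010
Gen 5 (rule 26): 10001001010101
Gen 6 (rule 105): 00100000101010
Gen 7 (rule 195): 11001111000000
Gen 8 (rule 26): 10111000100000
Gen 9 (rule 105): 01101010001111
Gen 10 (rule 195): 10100000110111
Gen 11 (rule 26): 00010001100100
Gen 12 (rule 105): 11000101100001
Gen 13 (rule 195): 01011000101110
Gen 14 (rule 26): 10010101001001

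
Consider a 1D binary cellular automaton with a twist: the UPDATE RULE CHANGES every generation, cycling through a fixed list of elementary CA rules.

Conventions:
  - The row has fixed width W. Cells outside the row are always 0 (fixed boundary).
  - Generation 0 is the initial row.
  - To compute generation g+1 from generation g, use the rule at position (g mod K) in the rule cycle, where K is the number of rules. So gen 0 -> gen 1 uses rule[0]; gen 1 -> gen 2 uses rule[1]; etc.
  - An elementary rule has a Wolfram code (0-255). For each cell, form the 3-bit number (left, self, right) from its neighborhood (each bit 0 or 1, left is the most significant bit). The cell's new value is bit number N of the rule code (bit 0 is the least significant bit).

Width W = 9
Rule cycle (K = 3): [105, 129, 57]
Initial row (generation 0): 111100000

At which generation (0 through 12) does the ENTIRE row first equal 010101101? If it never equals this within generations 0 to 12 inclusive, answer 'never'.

Answer: never

Derivation:
Gen 0: 111100000
Gen 1 (rule 105): 100101111
Gen 2 (rule 129): 000000110
Gen 3 (rule 57): 111110101
Gen 4 (rule 105): 100011010
Gen 5 (rule 129): 001000000
Gen 6 (rule 57): 100111111
Gen 7 (rule 105): 000100001
Gen 8 (rule 129): 110001100
Gen 9 (rule 57): 101101011
Gen 10 (rule 105): 011110111
Gen 11 (rule 129): 001100010
Gen 12 (rule 57): 101011001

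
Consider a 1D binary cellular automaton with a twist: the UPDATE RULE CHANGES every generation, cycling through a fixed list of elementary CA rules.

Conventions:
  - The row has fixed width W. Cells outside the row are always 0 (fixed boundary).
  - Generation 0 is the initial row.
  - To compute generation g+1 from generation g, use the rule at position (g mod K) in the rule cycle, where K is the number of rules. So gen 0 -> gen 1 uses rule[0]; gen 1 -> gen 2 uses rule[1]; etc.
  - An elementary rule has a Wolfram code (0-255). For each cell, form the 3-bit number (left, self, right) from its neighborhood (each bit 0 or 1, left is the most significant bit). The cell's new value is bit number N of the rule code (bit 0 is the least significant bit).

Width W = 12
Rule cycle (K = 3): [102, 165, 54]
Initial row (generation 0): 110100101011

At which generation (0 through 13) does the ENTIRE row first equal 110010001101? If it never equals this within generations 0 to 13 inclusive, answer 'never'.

Gen 0: 110100101011
Gen 1 (rule 102): 011101111101
Gen 2 (rule 165): 001010111011
Gen 3 (rule 54): 011111000100
Gen 4 (rule 102): 100001001100
Gen 5 (rule 165): 101101000001
Gen 6 (rule 54): 110011100011
Gen 7 (rule 102): 010100100101
Gen 8 (rule 165): 011100100111
Gen 9 (rule 54): 100011111000
Gen 10 (rule 102): 100100001000
Gen 11 (rule 165): 100101101011
Gen 12 (rule 54): 111110011100
Gen 13 (rule 102): 000010100100

Answer: never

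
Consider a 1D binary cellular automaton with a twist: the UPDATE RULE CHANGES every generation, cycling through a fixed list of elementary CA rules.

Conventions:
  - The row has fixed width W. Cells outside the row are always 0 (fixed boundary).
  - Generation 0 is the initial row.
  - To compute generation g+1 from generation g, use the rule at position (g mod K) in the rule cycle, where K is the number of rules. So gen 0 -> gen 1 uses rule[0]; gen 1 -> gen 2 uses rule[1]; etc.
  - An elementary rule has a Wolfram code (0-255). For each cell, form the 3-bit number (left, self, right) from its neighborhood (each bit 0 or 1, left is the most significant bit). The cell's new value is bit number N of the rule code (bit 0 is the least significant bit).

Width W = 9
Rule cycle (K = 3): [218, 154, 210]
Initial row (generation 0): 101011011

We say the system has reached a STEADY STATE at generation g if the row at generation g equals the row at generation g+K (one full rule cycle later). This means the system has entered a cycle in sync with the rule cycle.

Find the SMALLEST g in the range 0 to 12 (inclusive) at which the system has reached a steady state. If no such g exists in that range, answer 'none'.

Answer: 7

Derivation:
Gen 0: 101011011
Gen 1 (rule 218): 000011011
Gen 2 (rule 154): 000110010
Gen 3 (rule 210): 001011101
Gen 4 (rule 218): 010011100
Gen 5 (rule 154): 101111010
Gen 6 (rule 210): 000111001
Gen 7 (rule 218): 001111110
Gen 8 (rule 154): 011111101
Gen 9 (rule 210): 101111100
Gen 10 (rule 218): 001111110
Gen 11 (rule 154): 011111101
Gen 12 (rule 210): 101111100
Gen 13 (rule 218): 001111110
Gen 14 (rule 154): 011111101
Gen 15 (rule 210): 101111100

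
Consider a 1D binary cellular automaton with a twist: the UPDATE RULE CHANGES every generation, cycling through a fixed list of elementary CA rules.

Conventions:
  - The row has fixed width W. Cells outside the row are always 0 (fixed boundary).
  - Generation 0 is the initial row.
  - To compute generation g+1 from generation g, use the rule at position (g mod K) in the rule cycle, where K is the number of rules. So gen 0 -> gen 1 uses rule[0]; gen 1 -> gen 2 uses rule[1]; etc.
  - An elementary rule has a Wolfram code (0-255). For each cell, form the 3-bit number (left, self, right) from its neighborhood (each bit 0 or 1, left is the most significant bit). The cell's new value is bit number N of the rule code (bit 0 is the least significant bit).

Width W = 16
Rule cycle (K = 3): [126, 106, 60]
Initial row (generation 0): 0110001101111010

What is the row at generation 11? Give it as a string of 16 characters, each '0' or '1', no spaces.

Answer: 0011111000100111

Derivation:
Gen 0: 0110001101111010
Gen 1 (rule 126): 1111011111001111
Gen 2 (rule 106): 1001110001011001
Gen 3 (rule 60): 1101001001110101
Gen 4 (rule 126): 1111111111011111
Gen 5 (rule 106): 1000000001110001
Gen 6 (rule 60): 1100000001001001
Gen 7 (rule 126): 1110000011111111
Gen 8 (rule 106): 1010000110000001
Gen 9 (rule 60): 1111000101000001
Gen 10 (rule 126): 1001101111100011
Gen 11 (rule 106): 0011111000100111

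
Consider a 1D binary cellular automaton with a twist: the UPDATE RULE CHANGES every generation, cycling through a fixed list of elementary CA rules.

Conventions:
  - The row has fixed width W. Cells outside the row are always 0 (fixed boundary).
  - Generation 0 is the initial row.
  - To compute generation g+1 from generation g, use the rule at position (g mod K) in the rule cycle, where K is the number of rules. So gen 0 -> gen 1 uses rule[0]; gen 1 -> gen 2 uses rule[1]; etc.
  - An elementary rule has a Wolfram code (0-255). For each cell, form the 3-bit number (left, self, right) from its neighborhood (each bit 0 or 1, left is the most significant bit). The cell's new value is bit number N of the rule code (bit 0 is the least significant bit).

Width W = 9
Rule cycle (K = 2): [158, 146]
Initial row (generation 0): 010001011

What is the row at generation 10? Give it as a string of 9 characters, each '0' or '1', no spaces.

Answer: 100000000

Derivation:
Gen 0: 010001011
Gen 1 (rule 158): 111011010
Gen 2 (rule 146): 010000001
Gen 3 (rule 158): 111000011
Gen 4 (rule 146): 010100100
Gen 5 (rule 158): 110111110
Gen 6 (rule 146): 000011101
Gen 7 (rule 158): 000111001
Gen 8 (rule 146): 001010110
Gen 9 (rule 158): 011010101
Gen 10 (rule 146): 100000000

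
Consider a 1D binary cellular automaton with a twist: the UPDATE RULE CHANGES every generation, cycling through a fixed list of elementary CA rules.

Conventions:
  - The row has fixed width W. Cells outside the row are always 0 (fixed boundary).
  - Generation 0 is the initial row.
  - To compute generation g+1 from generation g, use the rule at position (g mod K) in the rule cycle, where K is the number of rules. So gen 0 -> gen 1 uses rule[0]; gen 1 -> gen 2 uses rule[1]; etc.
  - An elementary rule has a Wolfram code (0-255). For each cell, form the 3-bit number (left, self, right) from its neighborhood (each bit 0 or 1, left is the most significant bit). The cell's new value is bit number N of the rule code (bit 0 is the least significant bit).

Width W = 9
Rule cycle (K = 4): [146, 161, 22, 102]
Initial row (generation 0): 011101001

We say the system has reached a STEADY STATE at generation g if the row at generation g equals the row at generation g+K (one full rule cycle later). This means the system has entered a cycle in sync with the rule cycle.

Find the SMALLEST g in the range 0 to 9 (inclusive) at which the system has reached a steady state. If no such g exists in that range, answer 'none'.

Answer: none

Derivation:
Gen 0: 011101001
Gen 1 (rule 146): 101000110
Gen 2 (rule 161): 010010000
Gen 3 (rule 22): 111111000
Gen 4 (rule 102): 000001000
Gen 5 (rule 146): 000010100
Gen 6 (rule 161): 111001001
Gen 7 (rule 22): 000111111
Gen 8 (rule 102): 001000001
Gen 9 (rule 146): 010100010
Gen 10 (rule 161): 001001000
Gen 11 (rule 22): 011111100
Gen 12 (rule 102): 100000100
Gen 13 (rule 146): 010001010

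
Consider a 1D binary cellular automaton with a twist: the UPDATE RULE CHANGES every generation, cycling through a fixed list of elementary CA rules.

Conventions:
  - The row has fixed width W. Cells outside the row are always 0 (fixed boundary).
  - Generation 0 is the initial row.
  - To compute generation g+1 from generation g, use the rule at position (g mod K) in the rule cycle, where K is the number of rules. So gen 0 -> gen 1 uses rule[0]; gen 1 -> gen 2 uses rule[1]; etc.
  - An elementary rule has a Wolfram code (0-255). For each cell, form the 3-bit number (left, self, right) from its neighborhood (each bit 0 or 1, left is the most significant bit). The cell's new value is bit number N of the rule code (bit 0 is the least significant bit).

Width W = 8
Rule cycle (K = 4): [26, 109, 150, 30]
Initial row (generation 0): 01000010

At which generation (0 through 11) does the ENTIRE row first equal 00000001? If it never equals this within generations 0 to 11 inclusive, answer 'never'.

Answer: 9

Derivation:
Gen 0: 01000010
Gen 1 (rule 26): 10100101
Gen 2 (rule 109): 11100111
Gen 3 (rule 150): 01011010
Gen 4 (rule 30): 11010011
Gen 5 (rule 26): 10001110
Gen 6 (rule 109): 10101010
Gen 7 (rule 150): 10101011
Gen 8 (rule 30): 10101010
Gen 9 (rule 26): 00000001
Gen 10 (rule 109): 11111101
Gen 11 (rule 150): 01111001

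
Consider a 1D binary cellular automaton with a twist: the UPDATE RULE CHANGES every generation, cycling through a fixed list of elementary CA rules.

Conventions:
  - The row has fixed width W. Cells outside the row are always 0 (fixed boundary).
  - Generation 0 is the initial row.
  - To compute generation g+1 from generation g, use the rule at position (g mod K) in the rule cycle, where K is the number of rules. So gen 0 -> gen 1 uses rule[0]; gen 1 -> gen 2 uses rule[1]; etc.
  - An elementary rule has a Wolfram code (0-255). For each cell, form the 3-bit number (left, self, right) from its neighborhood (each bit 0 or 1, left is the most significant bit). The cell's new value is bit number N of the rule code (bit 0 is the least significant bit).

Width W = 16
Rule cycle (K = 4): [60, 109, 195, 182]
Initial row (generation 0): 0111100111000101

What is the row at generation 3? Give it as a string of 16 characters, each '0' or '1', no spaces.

Answer: 1000001101001000

Derivation:
Gen 0: 0111100111000101
Gen 1 (rule 60): 0100010100100111
Gen 2 (rule 109): 0101011100100101
Gen 3 (rule 195): 1000001101001000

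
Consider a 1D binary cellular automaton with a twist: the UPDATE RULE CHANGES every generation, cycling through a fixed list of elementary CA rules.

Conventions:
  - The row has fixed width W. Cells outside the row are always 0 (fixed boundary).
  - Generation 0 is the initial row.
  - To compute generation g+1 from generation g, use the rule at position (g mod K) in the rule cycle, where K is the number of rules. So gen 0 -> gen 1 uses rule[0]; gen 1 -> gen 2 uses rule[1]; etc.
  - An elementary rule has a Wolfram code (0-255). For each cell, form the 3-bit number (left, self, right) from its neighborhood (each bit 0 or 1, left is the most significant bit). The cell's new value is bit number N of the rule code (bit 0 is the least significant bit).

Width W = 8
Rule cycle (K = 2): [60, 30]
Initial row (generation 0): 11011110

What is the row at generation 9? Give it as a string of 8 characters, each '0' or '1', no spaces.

Gen 0: 11011110
Gen 1 (rule 60): 10110001
Gen 2 (rule 30): 10101011
Gen 3 (rule 60): 11111110
Gen 4 (rule 30): 10000001
Gen 5 (rule 60): 11000001
Gen 6 (rule 30): 10100011
Gen 7 (rule 60): 11110010
Gen 8 (rule 30): 10001111
Gen 9 (rule 60): 11001000

Answer: 11001000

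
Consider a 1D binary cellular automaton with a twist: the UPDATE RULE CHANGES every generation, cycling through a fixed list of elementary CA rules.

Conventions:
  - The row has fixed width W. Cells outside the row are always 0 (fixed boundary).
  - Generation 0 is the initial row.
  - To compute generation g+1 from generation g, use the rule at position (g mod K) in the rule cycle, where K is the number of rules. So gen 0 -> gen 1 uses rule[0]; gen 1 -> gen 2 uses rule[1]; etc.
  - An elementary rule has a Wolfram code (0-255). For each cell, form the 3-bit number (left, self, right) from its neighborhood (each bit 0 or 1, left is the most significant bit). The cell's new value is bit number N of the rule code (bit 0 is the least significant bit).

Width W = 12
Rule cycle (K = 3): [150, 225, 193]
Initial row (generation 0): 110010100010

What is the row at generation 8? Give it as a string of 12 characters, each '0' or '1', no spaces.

Answer: 010001011010

Derivation:
Gen 0: 110010100010
Gen 1 (rule 150): 001110110111
Gen 2 (rule 225): 100111011011
Gen 3 (rule 193): 000011001001
Gen 4 (rule 150): 000100111111
Gen 5 (rule 225): 110000011111
Gen 6 (rule 193): 010111001111
Gen 7 (rule 150): 110010110110
Gen 8 (rule 225): 010001011010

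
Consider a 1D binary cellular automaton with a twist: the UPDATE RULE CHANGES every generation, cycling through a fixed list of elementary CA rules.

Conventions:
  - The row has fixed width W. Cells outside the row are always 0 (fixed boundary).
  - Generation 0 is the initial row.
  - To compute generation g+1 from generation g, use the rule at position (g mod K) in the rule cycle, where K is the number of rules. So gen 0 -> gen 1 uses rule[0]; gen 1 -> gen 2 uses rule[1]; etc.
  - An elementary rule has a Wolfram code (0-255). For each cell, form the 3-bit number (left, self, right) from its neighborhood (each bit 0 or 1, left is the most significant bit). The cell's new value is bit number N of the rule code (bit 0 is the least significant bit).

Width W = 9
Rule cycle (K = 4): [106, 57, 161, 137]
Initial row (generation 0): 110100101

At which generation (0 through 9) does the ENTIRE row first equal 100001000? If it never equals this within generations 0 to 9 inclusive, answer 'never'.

Gen 0: 110100101
Gen 1 (rule 106): 111001010
Gen 2 (rule 57): 100100101
Gen 3 (rule 161): 000000010
Gen 4 (rule 137): 111111000
Gen 5 (rule 106): 100001000
Gen 6 (rule 57): 011100111
Gen 7 (rule 161): 001000010
Gen 8 (rule 137): 100011000
Gen 9 (rule 106): 000111000

Answer: 5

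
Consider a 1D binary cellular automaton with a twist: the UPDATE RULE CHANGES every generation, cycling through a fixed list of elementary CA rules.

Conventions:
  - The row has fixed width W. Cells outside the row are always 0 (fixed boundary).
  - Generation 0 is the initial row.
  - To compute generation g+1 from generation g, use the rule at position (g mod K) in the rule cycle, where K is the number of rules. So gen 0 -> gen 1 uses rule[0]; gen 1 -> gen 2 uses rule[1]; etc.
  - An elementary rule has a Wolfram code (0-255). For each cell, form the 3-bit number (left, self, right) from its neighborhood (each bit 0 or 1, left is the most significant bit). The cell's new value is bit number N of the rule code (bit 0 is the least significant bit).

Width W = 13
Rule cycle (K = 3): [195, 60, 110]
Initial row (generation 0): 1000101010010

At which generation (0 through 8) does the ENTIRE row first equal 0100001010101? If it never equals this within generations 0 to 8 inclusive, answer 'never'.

Gen 0: 1000101010010
Gen 1 (rule 195): 0011000000100
Gen 2 (rule 60): 0010100000110
Gen 3 (rule 110): 0111100001110
Gen 4 (rule 195): 1011101110110
Gen 5 (rule 60): 1110011001101
Gen 6 (rule 110): 1010111011111
Gen 7 (rule 195): 0000011001111
Gen 8 (rule 60): 0000010101000

Answer: never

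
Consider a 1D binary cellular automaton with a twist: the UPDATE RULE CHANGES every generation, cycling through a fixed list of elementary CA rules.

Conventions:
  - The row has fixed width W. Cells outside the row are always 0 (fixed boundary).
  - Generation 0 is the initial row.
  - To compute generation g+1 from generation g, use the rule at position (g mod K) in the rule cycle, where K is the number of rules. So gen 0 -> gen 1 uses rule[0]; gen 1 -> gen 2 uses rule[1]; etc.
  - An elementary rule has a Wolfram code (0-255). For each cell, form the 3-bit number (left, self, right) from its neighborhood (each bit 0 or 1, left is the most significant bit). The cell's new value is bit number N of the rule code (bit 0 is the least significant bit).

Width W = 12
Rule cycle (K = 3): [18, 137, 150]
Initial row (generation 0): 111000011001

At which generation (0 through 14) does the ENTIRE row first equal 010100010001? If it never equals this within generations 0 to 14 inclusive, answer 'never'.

Answer: 4

Derivation:
Gen 0: 111000011001
Gen 1 (rule 18): 000100100110
Gen 2 (rule 137): 110000000100
Gen 3 (rule 150): 001000001110
Gen 4 (rule 18): 010100010001
Gen 5 (rule 137): 000001000100
Gen 6 (rule 150): 000011101110
Gen 7 (rule 18): 000100000001
Gen 8 (rule 137): 110001111100
Gen 9 (rule 150): 001010111010
Gen 10 (rule 18): 010000000001
Gen 11 (rule 137): 000111111100
Gen 12 (rule 150): 001011111010
Gen 13 (rule 18): 010000000001
Gen 14 (rule 137): 000111111100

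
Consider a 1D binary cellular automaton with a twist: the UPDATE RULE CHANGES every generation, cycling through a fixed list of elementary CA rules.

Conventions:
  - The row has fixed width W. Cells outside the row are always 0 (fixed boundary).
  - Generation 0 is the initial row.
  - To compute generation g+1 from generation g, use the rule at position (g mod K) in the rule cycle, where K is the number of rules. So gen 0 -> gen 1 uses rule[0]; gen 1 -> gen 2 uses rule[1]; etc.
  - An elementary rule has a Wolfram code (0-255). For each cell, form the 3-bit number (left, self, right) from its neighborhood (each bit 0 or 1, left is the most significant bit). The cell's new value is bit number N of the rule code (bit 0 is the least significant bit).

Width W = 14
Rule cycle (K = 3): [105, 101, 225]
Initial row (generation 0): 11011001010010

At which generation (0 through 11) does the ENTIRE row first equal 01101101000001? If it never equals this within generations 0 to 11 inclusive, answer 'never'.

Answer: 8

Derivation:
Gen 0: 11011001010010
Gen 1 (rule 105): 11111000100000
Gen 2 (rule 101): 00001010101111
Gen 3 (rule 225): 11100101010111
Gen 4 (rule 105): 10100010101101
Gen 5 (rule 101): 11101011110111
Gen 6 (rule 225): 01110101111011
Gen 7 (rule 105): 01011011001111
Gen 8 (rule 101): 01101101000001
Gen 9 (rule 225): 00110110011100
Gen 10 (rule 105): 10111110010101
Gen 11 (rule 101): 11000010011111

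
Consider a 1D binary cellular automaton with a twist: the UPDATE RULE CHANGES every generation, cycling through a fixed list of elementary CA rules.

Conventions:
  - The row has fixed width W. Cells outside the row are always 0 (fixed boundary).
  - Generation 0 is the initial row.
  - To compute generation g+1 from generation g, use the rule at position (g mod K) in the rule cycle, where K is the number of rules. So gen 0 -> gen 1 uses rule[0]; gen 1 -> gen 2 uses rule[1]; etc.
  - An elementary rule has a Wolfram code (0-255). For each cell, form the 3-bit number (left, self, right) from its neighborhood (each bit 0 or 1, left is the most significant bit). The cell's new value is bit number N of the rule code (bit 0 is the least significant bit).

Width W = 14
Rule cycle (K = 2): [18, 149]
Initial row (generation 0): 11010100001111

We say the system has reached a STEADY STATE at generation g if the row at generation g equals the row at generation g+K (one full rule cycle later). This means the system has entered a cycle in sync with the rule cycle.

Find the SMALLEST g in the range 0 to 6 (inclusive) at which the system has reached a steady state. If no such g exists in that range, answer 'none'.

Answer: 3

Derivation:
Gen 0: 11010100001111
Gen 1 (rule 18): 00000010010000
Gen 2 (rule 149): 11111011011111
Gen 3 (rule 18): 00000000000000
Gen 4 (rule 149): 11111111111111
Gen 5 (rule 18): 00000000000000
Gen 6 (rule 149): 11111111111111
Gen 7 (rule 18): 00000000000000
Gen 8 (rule 149): 11111111111111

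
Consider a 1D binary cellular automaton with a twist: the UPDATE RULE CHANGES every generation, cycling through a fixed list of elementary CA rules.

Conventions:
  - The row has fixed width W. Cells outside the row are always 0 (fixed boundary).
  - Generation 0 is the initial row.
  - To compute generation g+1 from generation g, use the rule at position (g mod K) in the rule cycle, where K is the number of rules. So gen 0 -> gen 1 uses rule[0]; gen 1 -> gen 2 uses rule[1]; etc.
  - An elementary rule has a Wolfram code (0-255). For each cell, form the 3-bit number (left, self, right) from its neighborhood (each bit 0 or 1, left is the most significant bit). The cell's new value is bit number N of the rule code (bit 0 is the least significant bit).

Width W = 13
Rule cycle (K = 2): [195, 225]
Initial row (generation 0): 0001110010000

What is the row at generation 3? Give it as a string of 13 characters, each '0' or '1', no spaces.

Answer: 1011001011101

Derivation:
Gen 0: 0001110010000
Gen 1 (rule 195): 1110110100111
Gen 2 (rule 225): 0111011000011
Gen 3 (rule 195): 1011001011101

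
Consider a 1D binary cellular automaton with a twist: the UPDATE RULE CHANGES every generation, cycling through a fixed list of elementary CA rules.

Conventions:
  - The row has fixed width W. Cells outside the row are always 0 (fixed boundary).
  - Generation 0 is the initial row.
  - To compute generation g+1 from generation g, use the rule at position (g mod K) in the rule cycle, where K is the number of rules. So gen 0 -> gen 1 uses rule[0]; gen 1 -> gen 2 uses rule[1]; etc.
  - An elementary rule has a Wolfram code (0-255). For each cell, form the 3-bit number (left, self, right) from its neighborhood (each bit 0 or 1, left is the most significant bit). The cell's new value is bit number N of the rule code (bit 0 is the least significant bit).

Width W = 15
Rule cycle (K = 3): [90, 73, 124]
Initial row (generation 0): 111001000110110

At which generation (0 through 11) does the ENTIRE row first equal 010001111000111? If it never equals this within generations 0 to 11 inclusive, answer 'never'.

Gen 0: 111001000110110
Gen 1 (rule 90): 101110101110111
Gen 2 (rule 73): 001010001010101
Gen 3 (rule 124): 001111001111111
Gen 4 (rule 90): 011001111000001
Gen 5 (rule 73): 011001001011100
Gen 6 (rule 124): 011101101110110
Gen 7 (rule 90): 110101101010111
Gen 8 (rule 73): 110001100000101
Gen 9 (rule 124): 111001110000111
Gen 10 (rule 90): 101111011001101
Gen 11 (rule 73): 001001011001100

Answer: never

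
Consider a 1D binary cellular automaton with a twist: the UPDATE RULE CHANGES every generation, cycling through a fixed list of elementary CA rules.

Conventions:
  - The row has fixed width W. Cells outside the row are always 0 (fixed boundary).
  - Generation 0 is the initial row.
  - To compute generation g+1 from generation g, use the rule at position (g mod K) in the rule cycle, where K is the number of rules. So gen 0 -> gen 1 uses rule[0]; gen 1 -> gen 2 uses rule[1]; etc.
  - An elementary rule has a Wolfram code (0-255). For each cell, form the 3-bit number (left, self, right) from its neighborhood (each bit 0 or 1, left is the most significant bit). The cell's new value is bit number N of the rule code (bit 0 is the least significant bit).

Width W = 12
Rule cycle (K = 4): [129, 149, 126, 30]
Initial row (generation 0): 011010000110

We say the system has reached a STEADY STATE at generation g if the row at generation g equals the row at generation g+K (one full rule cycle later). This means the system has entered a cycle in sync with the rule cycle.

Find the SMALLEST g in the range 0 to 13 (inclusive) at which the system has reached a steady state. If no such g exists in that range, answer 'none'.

Gen 0: 011010000110
Gen 1 (rule 129): 000000110000
Gen 2 (rule 149): 111110001111
Gen 3 (rule 126): 100011011001
Gen 4 (rule 30): 110110010111
Gen 5 (rule 129): 000000000010
Gen 6 (rule 149): 111111111011
Gen 7 (rule 126): 100000001111
Gen 8 (rule 30): 110000011000
Gen 9 (rule 129): 000111000011
Gen 10 (rule 149): 110010111000
Gen 11 (rule 126): 111111101100
Gen 12 (rule 30): 100000001010
Gen 13 (rule 129): 001111100000
Gen 14 (rule 149): 100111011111
Gen 15 (rule 126): 111101110001
Gen 16 (rule 30): 100001001011
Gen 17 (rule 129): 001100000000

Answer: none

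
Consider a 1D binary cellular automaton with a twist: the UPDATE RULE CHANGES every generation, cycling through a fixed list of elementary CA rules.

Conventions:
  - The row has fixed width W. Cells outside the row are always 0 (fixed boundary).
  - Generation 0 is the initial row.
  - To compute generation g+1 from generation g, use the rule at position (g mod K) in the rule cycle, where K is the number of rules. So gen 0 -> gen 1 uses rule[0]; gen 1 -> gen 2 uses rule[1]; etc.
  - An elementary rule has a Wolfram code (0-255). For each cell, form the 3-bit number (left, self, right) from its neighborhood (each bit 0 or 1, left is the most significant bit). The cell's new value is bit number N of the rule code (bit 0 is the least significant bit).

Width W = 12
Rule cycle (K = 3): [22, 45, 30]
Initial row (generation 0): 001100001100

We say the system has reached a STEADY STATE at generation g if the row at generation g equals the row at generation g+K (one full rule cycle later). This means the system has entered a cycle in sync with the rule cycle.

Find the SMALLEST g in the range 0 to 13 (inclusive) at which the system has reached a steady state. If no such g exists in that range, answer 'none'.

Answer: none

Derivation:
Gen 0: 001100001100
Gen 1 (rule 22): 010010010010
Gen 2 (rule 45): 010010010010
Gen 3 (rule 30): 111111111111
Gen 4 (rule 22): 000000000000
Gen 5 (rule 45): 111111111111
Gen 6 (rule 30): 100000000000
Gen 7 (rule 22): 110000000000
Gen 8 (rule 45): 100111111111
Gen 9 (rule 30): 111100000000
Gen 10 (rule 22): 000010000000
Gen 11 (rule 45): 111010111111
Gen 12 (rule 30): 100010100000
Gen 13 (rule 22): 110110110000
Gen 14 (rule 45): 101101100111
Gen 15 (rule 30): 101001011100
Gen 16 (rule 22): 101111000010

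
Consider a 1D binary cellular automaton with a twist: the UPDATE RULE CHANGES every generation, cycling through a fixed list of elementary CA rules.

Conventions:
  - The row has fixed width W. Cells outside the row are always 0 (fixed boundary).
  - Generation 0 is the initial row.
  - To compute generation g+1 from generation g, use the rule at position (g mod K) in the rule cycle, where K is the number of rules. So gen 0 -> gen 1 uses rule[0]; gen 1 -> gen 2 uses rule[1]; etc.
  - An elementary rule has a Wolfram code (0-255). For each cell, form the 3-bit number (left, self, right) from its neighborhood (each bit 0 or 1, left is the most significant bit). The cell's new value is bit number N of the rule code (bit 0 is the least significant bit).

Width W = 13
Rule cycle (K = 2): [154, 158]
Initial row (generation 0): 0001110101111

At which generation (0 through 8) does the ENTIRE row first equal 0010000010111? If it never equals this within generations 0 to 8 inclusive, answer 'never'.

Answer: never

Derivation:
Gen 0: 0001110101111
Gen 1 (rule 154): 0011100001110
Gen 2 (rule 158): 0111010011101
Gen 3 (rule 154): 1110001111000
Gen 4 (rule 158): 1101011110100
Gen 5 (rule 154): 1000011100010
Gen 6 (rule 158): 1100111010111
Gen 7 (rule 154): 1011110000110
Gen 8 (rule 158): 1011101001101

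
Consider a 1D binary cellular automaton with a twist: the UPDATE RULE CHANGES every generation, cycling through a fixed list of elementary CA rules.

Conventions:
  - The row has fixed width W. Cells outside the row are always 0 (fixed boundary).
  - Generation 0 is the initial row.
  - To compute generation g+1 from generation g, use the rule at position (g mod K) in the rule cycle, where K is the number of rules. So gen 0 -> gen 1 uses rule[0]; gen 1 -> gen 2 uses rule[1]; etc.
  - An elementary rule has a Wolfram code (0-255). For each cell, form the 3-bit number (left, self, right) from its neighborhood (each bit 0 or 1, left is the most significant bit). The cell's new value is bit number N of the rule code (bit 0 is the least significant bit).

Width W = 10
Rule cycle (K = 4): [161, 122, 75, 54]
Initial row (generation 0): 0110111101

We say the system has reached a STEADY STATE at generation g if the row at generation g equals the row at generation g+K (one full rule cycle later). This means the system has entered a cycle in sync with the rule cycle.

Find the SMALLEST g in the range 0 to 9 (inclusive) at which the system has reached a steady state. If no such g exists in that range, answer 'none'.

Gen 0: 0110111101
Gen 1 (rule 161): 0001011010
Gen 2 (rule 122): 0010111101
Gen 3 (rule 75): 1100100100
Gen 4 (rule 54): 0011111110
Gen 5 (rule 161): 1001111100
Gen 6 (rule 122): 0111000110
Gen 7 (rule 75): 1101011110
Gen 8 (rule 54): 0011100001
Gen 9 (rule 161): 1001001100
Gen 10 (rule 122): 0110111110
Gen 11 (rule 75): 1110100010
Gen 12 (rule 54): 0001110111
Gen 13 (rule 161): 1100101010

Answer: none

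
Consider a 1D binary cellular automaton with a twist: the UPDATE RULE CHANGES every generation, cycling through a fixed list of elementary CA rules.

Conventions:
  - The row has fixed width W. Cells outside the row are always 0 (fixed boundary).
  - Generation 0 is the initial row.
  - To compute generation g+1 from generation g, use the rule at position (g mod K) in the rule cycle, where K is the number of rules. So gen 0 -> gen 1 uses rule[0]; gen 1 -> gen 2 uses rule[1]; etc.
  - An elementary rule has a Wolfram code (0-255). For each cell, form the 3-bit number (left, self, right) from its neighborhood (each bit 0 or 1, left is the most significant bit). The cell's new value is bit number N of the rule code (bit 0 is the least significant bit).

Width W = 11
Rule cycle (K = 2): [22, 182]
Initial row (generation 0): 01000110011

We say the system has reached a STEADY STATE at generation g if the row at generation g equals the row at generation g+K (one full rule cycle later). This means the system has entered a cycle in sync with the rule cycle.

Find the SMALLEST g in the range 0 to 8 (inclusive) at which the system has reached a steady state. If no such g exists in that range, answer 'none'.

Gen 0: 01000110011
Gen 1 (rule 22): 11101001100
Gen 2 (rule 182): 01011110010
Gen 3 (rule 22): 11000001111
Gen 4 (rule 182): 00100010110
Gen 5 (rule 22): 01110110001
Gen 6 (rule 182): 10101001011
Gen 7 (rule 22): 10101111000
Gen 8 (rule 182): 11110110100
Gen 9 (rule 22): 00000000110
Gen 10 (rule 182): 00000001001

Answer: none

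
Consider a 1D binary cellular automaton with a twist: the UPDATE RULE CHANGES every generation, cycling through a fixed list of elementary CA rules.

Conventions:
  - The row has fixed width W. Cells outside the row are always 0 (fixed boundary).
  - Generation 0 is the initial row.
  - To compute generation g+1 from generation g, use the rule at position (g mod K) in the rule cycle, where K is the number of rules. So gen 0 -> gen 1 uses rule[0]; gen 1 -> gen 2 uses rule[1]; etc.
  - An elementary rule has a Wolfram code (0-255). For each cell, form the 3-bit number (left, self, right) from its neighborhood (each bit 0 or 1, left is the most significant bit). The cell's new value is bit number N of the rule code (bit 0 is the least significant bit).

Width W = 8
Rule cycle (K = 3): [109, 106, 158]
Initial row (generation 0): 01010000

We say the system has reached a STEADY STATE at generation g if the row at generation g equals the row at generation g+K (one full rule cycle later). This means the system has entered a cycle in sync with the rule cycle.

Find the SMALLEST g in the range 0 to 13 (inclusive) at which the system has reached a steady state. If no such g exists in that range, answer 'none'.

Answer: 9

Derivation:
Gen 0: 01010000
Gen 1 (rule 109): 01110111
Gen 2 (rule 106): 11011101
Gen 3 (rule 158): 10011001
Gen 4 (rule 109): 10011001
Gen 5 (rule 106): 00111010
Gen 6 (rule 158): 01110011
Gen 7 (rule 109): 01010011
Gen 8 (rule 106): 10100111
Gen 9 (rule 158): 10111110
Gen 10 (rule 109): 11100010
Gen 11 (rule 106): 10100100
Gen 12 (rule 158): 10111110
Gen 13 (rule 109): 11100010
Gen 14 (rule 106): 10100100
Gen 15 (rule 158): 10111110
Gen 16 (rule 109): 11100010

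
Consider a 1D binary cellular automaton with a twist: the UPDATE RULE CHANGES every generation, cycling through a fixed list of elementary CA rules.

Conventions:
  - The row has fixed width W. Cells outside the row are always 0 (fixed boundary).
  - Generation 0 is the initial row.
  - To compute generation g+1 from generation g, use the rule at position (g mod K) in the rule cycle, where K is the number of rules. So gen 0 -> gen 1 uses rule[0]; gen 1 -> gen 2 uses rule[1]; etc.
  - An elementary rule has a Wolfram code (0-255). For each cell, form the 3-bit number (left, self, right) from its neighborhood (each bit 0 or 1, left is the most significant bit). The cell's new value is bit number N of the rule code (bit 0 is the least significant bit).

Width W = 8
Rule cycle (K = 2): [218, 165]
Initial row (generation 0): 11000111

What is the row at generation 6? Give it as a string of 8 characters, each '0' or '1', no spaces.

Gen 0: 11000111
Gen 1 (rule 218): 11101111
Gen 2 (rule 165): 01010110
Gen 3 (rule 218): 10000111
Gen 4 (rule 165): 10110010
Gen 5 (rule 218): 00111101
Gen 6 (rule 165): 10011011

Answer: 10011011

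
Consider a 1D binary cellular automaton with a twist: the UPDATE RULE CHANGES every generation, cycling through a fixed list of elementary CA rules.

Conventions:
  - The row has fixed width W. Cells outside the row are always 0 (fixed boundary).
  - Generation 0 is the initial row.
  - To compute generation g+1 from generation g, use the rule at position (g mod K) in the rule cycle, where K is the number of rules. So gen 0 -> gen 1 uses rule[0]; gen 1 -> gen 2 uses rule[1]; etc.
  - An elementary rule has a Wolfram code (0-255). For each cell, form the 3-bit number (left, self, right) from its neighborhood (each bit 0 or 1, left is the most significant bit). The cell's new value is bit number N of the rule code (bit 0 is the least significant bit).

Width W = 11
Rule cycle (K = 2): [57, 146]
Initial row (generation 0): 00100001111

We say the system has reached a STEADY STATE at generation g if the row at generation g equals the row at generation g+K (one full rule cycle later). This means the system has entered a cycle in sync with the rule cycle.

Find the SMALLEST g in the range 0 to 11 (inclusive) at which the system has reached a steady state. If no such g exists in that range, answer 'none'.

Answer: none

Derivation:
Gen 0: 00100001111
Gen 1 (rule 57): 10011101000
Gen 2 (rule 146): 01101000100
Gen 3 (rule 57): 01010110011
Gen 4 (rule 146): 10000001100
Gen 5 (rule 57): 01111101011
Gen 6 (rule 146): 10111000000
Gen 7 (rule 57): 01100111111
Gen 8 (rule 146): 10011011110
Gen 9 (rule 57): 01010110001
Gen 10 (rule 146): 10000001010
Gen 11 (rule 57): 01111100101
Gen 12 (rule 146): 10111011000
Gen 13 (rule 57): 01100110111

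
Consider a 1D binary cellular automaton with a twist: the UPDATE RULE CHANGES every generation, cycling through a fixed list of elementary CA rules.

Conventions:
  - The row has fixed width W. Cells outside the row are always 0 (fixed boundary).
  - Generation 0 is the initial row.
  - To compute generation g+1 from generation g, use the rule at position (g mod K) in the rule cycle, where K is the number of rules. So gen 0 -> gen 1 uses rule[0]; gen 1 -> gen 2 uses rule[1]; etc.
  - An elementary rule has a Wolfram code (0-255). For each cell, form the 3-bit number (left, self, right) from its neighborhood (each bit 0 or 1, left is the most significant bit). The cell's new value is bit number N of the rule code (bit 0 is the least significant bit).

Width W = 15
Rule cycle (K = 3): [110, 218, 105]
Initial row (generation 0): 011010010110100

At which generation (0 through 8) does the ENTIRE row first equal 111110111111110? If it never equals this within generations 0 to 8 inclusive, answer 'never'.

Gen 0: 011010010110100
Gen 1 (rule 110): 111110111111100
Gen 2 (rule 218): 111110111111110
Gen 3 (rule 105): 100011100000010
Gen 4 (rule 110): 100110100000110
Gen 5 (rule 218): 011110010001111
Gen 6 (rule 105): 010010000101001
Gen 7 (rule 110): 110110001111011
Gen 8 (rule 218): 110111011111011

Answer: 2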